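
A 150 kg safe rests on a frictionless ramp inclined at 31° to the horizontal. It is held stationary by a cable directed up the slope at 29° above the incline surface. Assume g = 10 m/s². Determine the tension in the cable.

T ≈ 883 N

Take axes along and perpendicular to the incline. Weight components: W sin 31° = 772.6 N down-slope, W cos 31° = 1286 N into the surface.
Along incline: T cos 29° = W sin 31° → T = 883.3 N.
Perpendicular: N = W cos 31° − T sin 29° = 857.5 N.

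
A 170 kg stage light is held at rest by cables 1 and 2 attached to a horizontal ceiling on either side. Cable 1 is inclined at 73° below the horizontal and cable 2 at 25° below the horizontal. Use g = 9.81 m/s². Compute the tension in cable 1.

T_1 ≈ 1530 N

Weight W = 170 × 9.81 = 1668 N acts straight down.
Horizontal: T_1 cos 73° = T_2 cos 25°  →  T_2 = 0.3226 T_1.
Vertical: T_1 sin 73° + T_2 sin 25° = 1668.
Substituting the horizontal relation into the vertical equation gives 1.093 T_1 = 1668, so T_1 = 1526 N.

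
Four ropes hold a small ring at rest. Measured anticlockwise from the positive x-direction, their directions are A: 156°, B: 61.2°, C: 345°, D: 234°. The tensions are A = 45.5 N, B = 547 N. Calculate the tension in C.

T_C ≈ 121 N

Resolve: ΣF_x = 45.5 cos 156° + 547 cos 61.2° + T_C cos 345° + T_D cos 234° = 0.
        ΣF_y = 45.5 sin 156° + 547 sin 61.2° + T_C sin 345° + T_D sin 234° = 0.
The known terms sum to (222, 497.8) N, so 0.9659 T_C − 0.5878 T_D = -222 and -0.2588 T_C − 0.8090 T_D = -497.8.
Solving simultaneously: T_C = 121.1 N, T_D = 576.6 N.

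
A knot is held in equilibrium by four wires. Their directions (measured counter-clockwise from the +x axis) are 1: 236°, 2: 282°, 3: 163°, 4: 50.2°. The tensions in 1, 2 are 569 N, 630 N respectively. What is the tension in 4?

Resolve: ΣF_x = 569 cos 236° + 630 cos 282° + T_3 cos 163° + T_4 cos 50.2° = 0.
        ΣF_y = 569 sin 236° + 630 sin 282° + T_3 sin 163° + T_4 sin 50.2° = 0.
The known terms sum to (-187.2, -1088) N, so -0.9563 T_3 + 0.6401 T_4 = 187.2 and 0.2924 T_3 + 0.7683 T_4 = 1088.
Solving simultaneously: T_3 = 599.4 N, T_4 = 1188 N.

T_4 ≈ 1190 N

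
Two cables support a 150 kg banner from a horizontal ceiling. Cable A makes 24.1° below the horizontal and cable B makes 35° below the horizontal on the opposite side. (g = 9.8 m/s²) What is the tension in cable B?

Weight W = 150 × 9.8 = 1470 N acts straight down.
Horizontal: T_A cos 24.1° = T_B cos 35°  →  T_A = 0.8974 T_B.
Vertical: T_A sin 24.1° + T_B sin 35° = 1470.
Substituting the horizontal relation into the vertical equation gives 0.94 T_B = 1470, so T_B = 1564 N.

T_B ≈ 1560 N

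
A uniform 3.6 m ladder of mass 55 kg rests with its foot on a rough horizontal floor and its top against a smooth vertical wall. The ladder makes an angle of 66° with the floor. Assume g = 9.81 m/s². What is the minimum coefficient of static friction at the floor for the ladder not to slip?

ΣF_y = 0: N_floor = 55×9.81 = 539.55 N.
Torques about the foot: N_wall · 3.6 sin 66° = 55×9.81×1.8 cos 66° → N_wall = 120.11 N.
ΣF_x = 0: f_floor = N_wall = 120.11 N.
μ_min = f_floor / N_floor = 120.11 / 539.55 = 0.2226.

μ_min ≈ 0.223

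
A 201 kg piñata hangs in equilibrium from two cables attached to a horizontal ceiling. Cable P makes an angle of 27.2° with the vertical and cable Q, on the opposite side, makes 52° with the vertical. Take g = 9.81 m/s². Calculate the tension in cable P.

T_P ≈ 1580 N

Angles from the horizontal: cable P is 90° − 27.2° = 62.8°, cable Q is 90° − 52° = 38°.
Weight W = 201 × 9.81 = 1972 N acts straight down.
Horizontal: T_P cos 62.8° = T_Q cos 38°  →  T_Q = 0.5801 T_P.
Vertical: T_P sin 62.8° + T_Q sin 38° = 1972.
Substituting the horizontal relation into the vertical equation gives 1.247 T_P = 1972, so T_P = 1582 N.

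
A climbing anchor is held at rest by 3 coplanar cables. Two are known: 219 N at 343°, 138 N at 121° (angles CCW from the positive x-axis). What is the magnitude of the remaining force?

F ≈ 149 N

Sum the known components: ΣF_x = 138.4 N, ΣF_y = 54.26 N.
For equilibrium the remaining force must supply (−ΣF_x, −ΣF_y) = (-138.4, -54.26) N.
Magnitude = √((-138.4)² + (-54.26)²) = 148.6 N; direction = atan2(-54.26, -138.4) = 201.4°.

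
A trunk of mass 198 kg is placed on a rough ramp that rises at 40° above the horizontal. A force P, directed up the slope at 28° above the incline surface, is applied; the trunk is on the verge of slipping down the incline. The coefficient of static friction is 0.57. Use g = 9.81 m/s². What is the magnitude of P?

On the verge of sliding down the incline, friction equals μN and acts up the slope.
Perpendicular: N + P sin 28° = W cos 40° = 1488 N.
Along incline: P cos 28° + μN = W sin 40° with W sin 40° = 1249 N.
Solving the pair for P and N: P = 650.7 N, N = 1182 N (and f = μN = 674 N).

P ≈ 651 N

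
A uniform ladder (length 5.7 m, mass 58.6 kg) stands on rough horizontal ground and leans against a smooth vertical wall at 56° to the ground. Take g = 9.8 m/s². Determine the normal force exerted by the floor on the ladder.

N_floor ≈ 574 N

ΣF_y = 0: N_floor = 58.6×9.8 = 574.28 N.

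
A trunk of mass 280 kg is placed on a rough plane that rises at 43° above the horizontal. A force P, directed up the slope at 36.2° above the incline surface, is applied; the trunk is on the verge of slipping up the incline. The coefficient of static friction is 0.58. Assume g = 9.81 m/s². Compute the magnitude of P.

P ≈ 2640 N

On the verge of sliding up the incline, friction equals μN and acts down the slope.
Perpendicular: N + P sin 36.2° = W cos 43° = 2009 N.
Along incline: P cos 36.2° = W sin 43° + μN  with W sin 43° = 1873 N.
Solving the pair for P and N: P = 2643 N, N = 447.8 N (and f = μN = 259.7 N).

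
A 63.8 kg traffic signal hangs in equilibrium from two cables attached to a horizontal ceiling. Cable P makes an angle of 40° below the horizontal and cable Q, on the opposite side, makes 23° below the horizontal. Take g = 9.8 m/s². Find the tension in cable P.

T_P ≈ 646 N

Weight W = 63.8 × 9.8 = 625.2 N acts straight down.
Horizontal: T_P cos 40° = T_Q cos 23°  →  T_Q = 0.8322 T_P.
Vertical: T_P sin 40° + T_Q sin 23° = 625.2.
Substituting the horizontal relation into the vertical equation gives 0.968 T_P = 625.2, so T_P = 645.9 N.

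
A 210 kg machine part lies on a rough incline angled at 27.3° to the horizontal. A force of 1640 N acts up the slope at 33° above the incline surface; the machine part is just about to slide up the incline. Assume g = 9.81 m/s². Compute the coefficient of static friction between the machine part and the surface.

μ ≈ 0.459

On the verge of sliding up the incline, friction is at its maximum μN and acts down the slope.
Perpendicular to incline: N = W cos 27.3° − P sin 33° = 1831 − 893.2 = 937.4 N.
Along incline: P cos 33° − μN = W sin 27.3° → μ = −(W sin 27.3° − P cos 33°) / N = 0.4593.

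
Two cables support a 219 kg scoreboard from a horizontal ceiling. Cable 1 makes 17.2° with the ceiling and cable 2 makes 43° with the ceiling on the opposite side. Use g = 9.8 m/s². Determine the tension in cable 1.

T_1 ≈ 1810 N

Weight W = 219 × 9.8 = 2146 N acts straight down.
Horizontal: T_1 cos 17.2° = T_2 cos 43°  →  T_2 = 1.306 T_1.
Vertical: T_1 sin 17.2° + T_2 sin 43° = 2146.
Substituting the horizontal relation into the vertical equation gives 1.187 T_1 = 2146, so T_1 = 1809 N.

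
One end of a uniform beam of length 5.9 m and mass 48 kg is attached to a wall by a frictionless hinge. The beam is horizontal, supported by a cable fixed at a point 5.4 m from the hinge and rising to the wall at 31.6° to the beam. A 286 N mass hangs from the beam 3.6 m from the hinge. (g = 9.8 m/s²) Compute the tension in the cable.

Take torques about the hinge: T sin 31.6° · 5.4 = 48×9.8×2.95 + 286×3.6 = 2417.3 N·m.
So T = 2417.3 / (0.5240 × 5.4) = 854.31 N.

T ≈ 854 N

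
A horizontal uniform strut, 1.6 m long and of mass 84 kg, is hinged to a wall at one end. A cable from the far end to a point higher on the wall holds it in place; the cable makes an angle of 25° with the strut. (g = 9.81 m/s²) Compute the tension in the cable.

T ≈ 975 N

Take torques about the hinge: T sin 25° · 1.6 = 84×9.81×0.8 = 659.23 N·m.
So T = 659.23 / (0.4226 × 1.6) = 974.92 N.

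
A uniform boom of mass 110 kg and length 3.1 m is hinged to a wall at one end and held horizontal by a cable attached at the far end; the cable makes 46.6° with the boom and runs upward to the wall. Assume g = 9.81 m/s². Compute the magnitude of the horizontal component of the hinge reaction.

H_x ≈ 510 N

Take torques about the hinge: T sin 46.6° · 3.1 = 110×9.81×1.55 = 1672.6 N·m.
So T = 1672.6 / (0.7266 × 3.1) = 742.59 N.
ΣF_x = 0: H_x = T cos 46.6° = 510.23 N.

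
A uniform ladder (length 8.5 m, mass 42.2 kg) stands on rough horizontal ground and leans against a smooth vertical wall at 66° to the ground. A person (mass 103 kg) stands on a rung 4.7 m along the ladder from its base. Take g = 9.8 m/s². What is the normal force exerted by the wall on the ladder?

Torques about the foot: N_wall · 8.5 sin 66° = 42.2×9.8×4.25 cos 66° + 103×9.8×4.7 cos 66° → N_wall = 340.56 N.

N_wall ≈ 341 N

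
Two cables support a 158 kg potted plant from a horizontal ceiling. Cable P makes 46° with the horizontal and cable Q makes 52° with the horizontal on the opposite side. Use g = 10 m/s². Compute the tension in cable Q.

T_Q ≈ 1110 N

Weight W = 158 × 10 = 1580 N acts straight down.
Horizontal: T_P cos 46° = T_Q cos 52°  →  T_P = 0.8863 T_Q.
Vertical: T_P sin 46° + T_Q sin 52° = 1580.
Substituting the horizontal relation into the vertical equation gives 1.426 T_Q = 1580, so T_Q = 1108 N.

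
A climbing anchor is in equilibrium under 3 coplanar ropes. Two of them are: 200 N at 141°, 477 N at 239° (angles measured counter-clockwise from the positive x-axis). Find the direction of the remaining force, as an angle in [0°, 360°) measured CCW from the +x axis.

θ ≈ 35.2°

Sum the known components: ΣF_x = -401.1 N, ΣF_y = -283 N.
For equilibrium the remaining force must supply (−ΣF_x, −ΣF_y) = (401.1, 283) N.
Magnitude = √((401.1)² + (283)²) = 490.9 N; direction = atan2(283, 401.1) = 35.2°.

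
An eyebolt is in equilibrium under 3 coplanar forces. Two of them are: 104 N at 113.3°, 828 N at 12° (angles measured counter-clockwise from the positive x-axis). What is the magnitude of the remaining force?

F ≈ 814 N

Sum the known components: ΣF_x = 768.8 N, ΣF_y = 267.7 N.
For equilibrium the remaining force must supply (−ΣF_x, −ΣF_y) = (-768.8, -267.7) N.
Magnitude = √((-768.8)² + (-267.7)²) = 814 N; direction = atan2(-267.7, -768.8) = 199.2°.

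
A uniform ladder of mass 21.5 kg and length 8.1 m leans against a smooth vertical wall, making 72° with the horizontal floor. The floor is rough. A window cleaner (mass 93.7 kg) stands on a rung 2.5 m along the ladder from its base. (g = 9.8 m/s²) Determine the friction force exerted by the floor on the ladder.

Torques about the foot: N_wall · 8.1 sin 72° = 21.5×9.8×4.05 cos 72° + 93.7×9.8×2.5 cos 72° → N_wall = 126.32 N.
ΣF_x = 0: f_floor = N_wall = 126.32 N.

f ≈ 126 N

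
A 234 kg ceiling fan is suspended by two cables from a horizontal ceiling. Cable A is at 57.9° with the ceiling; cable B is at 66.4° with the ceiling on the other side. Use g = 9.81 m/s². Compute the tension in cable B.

T_B ≈ 1480 N

Weight W = 234 × 9.81 = 2296 N acts straight down.
Horizontal: T_A cos 57.9° = T_B cos 66.4°  →  T_A = 0.7534 T_B.
Vertical: T_A sin 57.9° + T_B sin 66.4° = 2296.
Substituting the horizontal relation into the vertical equation gives 1.555 T_B = 2296, so T_B = 1477 N.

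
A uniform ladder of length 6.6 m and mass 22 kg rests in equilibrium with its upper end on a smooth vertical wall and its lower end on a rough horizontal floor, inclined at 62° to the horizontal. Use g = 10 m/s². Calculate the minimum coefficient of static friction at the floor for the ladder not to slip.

ΣF_y = 0: N_floor = 22×10 = 220 N.
Torques about the foot: N_wall · 6.6 sin 62° = 22×10×3.3 cos 62° → N_wall = 58.488 N.
ΣF_x = 0: f_floor = N_wall = 58.488 N.
μ_min = f_floor / N_floor = 58.488 / 220 = 0.2659.

μ_min ≈ 0.266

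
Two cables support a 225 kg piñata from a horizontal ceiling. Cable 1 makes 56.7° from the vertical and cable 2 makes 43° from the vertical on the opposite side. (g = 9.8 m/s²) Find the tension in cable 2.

Angles from the horizontal: cable 1 is 90° − 56.7° = 33.3°, cable 2 is 90° − 43° = 47°.
Weight W = 225 × 9.8 = 2205 N acts straight down.
Horizontal: T_1 cos 33.3° = T_2 cos 47°  →  T_1 = 0.816 T_2.
Vertical: T_1 sin 33.3° + T_2 sin 47° = 2205.
Substituting the horizontal relation into the vertical equation gives 1.179 T_2 = 2205, so T_2 = 1870 N.

T_2 ≈ 1870 N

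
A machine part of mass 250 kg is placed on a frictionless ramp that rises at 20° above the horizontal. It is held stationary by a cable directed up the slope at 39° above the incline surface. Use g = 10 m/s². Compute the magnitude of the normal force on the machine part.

N ≈ 1660 N

Take axes along and perpendicular to the incline. Weight components: W sin 20° = 855.1 N down-slope, W cos 20° = 2349 N into the surface.
Along incline: T cos 39° = W sin 20° → T = 1100 N.
Perpendicular: N = W cos 20° − T sin 39° = 1657 N.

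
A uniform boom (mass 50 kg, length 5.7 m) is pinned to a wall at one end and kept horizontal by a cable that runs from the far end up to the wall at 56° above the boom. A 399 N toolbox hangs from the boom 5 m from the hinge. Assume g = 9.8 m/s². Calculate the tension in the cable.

T ≈ 718 N

Take torques about the hinge: T sin 56° · 5.7 = 50×9.8×2.85 + 399×5 = 3391.5 N·m.
So T = 3391.5 / (0.8290 × 5.7) = 717.7 N.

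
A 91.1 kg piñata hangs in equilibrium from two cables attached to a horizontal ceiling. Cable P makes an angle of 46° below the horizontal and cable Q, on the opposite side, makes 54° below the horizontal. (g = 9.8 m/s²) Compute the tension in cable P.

Weight W = 91.1 × 9.8 = 892.8 N acts straight down.
Horizontal: T_P cos 46° = T_Q cos 54°  →  T_Q = 1.182 T_P.
Vertical: T_P sin 46° + T_Q sin 54° = 892.8.
Substituting the horizontal relation into the vertical equation gives 1.675 T_P = 892.8, so T_P = 532.9 N.

T_P ≈ 533 N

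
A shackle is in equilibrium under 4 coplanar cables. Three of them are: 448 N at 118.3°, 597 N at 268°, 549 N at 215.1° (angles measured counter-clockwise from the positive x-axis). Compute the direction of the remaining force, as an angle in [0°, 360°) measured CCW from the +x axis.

Sum the known components: ΣF_x = -682.4 N, ΣF_y = -517.9 N.
For equilibrium the remaining force must supply (−ΣF_x, −ΣF_y) = (682.4, 517.9) N.
Magnitude = √((682.4)² + (517.9)²) = 856.6 N; direction = atan2(517.9, 682.4) = 37.2°.

θ ≈ 37.2°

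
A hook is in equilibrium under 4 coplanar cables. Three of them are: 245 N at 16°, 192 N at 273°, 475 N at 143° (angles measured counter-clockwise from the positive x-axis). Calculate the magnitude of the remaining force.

F ≈ 210 N

Sum the known components: ΣF_x = -133.8 N, ΣF_y = 161.7 N.
For equilibrium the remaining force must supply (−ΣF_x, −ΣF_y) = (133.8, -161.7) N.
Magnitude = √((133.8)² + (-161.7)²) = 209.8 N; direction = atan2(-161.7, 133.8) = 309.6°.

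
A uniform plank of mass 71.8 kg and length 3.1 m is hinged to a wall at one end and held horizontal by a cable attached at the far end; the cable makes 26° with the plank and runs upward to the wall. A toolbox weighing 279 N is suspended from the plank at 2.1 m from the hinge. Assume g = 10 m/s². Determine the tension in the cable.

Take torques about the hinge: T sin 26° · 3.1 = 71.8×10×1.55 + 279×2.1 = 1698.8 N·m.
So T = 1698.8 / (0.4384 × 3.1) = 1250.1 N.

T ≈ 1250 N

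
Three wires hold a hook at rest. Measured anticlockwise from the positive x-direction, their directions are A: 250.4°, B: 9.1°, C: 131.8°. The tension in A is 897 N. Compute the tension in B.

Resolve: ΣF_x = 897 cos 250.4° + T_B cos 9.1° + T_C cos 131.8° = 0.
        ΣF_y = 897 sin 250.4° + T_B sin 9.1° + T_C sin 131.8° = 0.
The known terms sum to (-300.9, -845) N, so 0.9874 T_B − 0.6665 T_C = 300.9 and 0.1582 T_B + 0.7455 T_C = 845.
Solving simultaneously: T_B = 935.9 N, T_C = 935 N.

T_B ≈ 936 N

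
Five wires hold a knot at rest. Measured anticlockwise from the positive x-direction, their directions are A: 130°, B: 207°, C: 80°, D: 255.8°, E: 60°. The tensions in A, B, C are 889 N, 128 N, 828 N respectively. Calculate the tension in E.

Resolve: ΣF_x = 889 cos 130° + 128 cos 207° + 828 cos 80° + T_D cos 255.8° + T_E cos 60° = 0.
        ΣF_y = 889 sin 130° + 128 sin 207° + 828 sin 80° + T_D sin 255.8° + T_E sin 60° = 0.
The known terms sum to (-541.7, 1438) N, so -0.2453 T_D + 0.5000 T_E = 541.7 and -0.9694 T_D + 0.8660 T_E = -1438.
Solving simultaneously: T_D = 4364 N, T_E = 3225 N.

T_E ≈ 3220 N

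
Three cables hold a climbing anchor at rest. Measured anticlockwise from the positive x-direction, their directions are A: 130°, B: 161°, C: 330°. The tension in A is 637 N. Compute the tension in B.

Resolve: ΣF_x = 637 cos 130° + T_B cos 161° + T_C cos 330° = 0.
        ΣF_y = 637 sin 130° + T_B sin 161° + T_C sin 330° = 0.
The known terms sum to (-409.5, 488) N, so -0.9455 T_B + 0.8660 T_C = 409.5 and 0.3256 T_B − 0.5000 T_C = -488.
Solving simultaneously: T_B = 1142 N, T_C = 1719 N.

T_B ≈ 1140 N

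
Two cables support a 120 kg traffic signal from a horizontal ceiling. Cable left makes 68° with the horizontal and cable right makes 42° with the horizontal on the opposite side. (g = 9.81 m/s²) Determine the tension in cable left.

T_left ≈ 931 N

Weight W = 120 × 9.81 = 1177 N acts straight down.
Horizontal: T_left cos 68° = T_right cos 42°  →  T_right = 0.5041 T_left.
Vertical: T_left sin 68° + T_right sin 42° = 1177.
Substituting the horizontal relation into the vertical equation gives 1.264 T_left = 1177, so T_left = 931 N.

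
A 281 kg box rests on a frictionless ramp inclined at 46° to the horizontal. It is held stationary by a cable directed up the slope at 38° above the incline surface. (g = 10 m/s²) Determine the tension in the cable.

T ≈ 2570 N

Take axes along and perpendicular to the incline. Weight components: W sin 46° = 2021 N down-slope, W cos 46° = 1952 N into the surface.
Along incline: T cos 38° = W sin 46° → T = 2565 N.
Perpendicular: N = W cos 46° − T sin 38° = 372.7 N.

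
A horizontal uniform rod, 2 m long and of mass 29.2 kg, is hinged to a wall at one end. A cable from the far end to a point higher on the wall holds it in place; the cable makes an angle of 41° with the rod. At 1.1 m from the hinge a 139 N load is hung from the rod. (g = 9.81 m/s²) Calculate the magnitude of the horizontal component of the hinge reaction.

Take torques about the hinge: T sin 41° · 2 = 29.2×9.81×1 + 139×1.1 = 439.35 N·m.
So T = 439.35 / (0.6561 × 2) = 334.84 N.
ΣF_x = 0: H_x = T cos 41° = 252.71 N.

H_x ≈ 253 N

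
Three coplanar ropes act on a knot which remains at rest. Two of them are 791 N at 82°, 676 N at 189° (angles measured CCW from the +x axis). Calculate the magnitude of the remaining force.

Sum the known components: ΣF_x = -557.6 N, ΣF_y = 677.6 N.
For equilibrium the remaining force must supply (−ΣF_x, −ΣF_y) = (557.6, -677.6) N.
Magnitude = √((557.6)² + (-677.6)²) = 877.5 N; direction = atan2(-677.6, 557.6) = 309.5°.

F ≈ 877 N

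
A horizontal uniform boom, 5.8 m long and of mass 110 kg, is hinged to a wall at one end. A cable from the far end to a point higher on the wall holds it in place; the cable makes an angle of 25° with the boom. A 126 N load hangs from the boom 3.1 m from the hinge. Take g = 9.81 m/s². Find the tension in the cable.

Take torques about the hinge: T sin 25° · 5.8 = 110×9.81×2.9 + 126×3.1 = 3520 N·m.
So T = 3520 / (0.4226 × 5.8) = 1436 N.

T ≈ 1440 N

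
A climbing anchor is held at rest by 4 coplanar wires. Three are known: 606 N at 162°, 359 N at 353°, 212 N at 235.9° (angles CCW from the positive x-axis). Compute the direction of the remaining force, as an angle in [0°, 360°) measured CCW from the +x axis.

θ ≈ 5.40°

Sum the known components: ΣF_x = -338.9 N, ΣF_y = -32.04 N.
For equilibrium the remaining force must supply (−ΣF_x, −ΣF_y) = (338.9, 32.04) N.
Magnitude = √((338.9)² + (32.04)²) = 340.4 N; direction = atan2(32.04, 338.9) = 5.4°.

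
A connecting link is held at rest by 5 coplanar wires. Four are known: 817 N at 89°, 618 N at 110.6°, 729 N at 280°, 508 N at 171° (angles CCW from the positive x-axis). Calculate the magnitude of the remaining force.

Sum the known components: ΣF_x = -578.3 N, ΣF_y = 756.9 N.
For equilibrium the remaining force must supply (−ΣF_x, −ΣF_y) = (578.3, -756.9) N.
Magnitude = √((578.3)² + (-756.9)²) = 952.6 N; direction = atan2(-756.9, 578.3) = 307.4°.

F ≈ 953 N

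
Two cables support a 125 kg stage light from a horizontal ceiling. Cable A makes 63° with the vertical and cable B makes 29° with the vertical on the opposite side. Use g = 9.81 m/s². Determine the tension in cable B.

Angles from the horizontal: cable A is 90° − 63° = 27°, cable B is 90° − 29° = 61°.
Weight W = 125 × 9.81 = 1226 N acts straight down.
Horizontal: T_A cos 27° = T_B cos 61°  →  T_A = 0.5441 T_B.
Vertical: T_A sin 27° + T_B sin 61° = 1226.
Substituting the horizontal relation into the vertical equation gives 1.122 T_B = 1226, so T_B = 1093 N.

T_B ≈ 1090 N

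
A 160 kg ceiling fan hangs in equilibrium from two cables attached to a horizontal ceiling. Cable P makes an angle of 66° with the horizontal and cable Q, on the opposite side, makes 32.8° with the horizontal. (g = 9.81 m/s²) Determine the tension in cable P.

T_P ≈ 1340 N

Weight W = 160 × 9.81 = 1570 N acts straight down.
Horizontal: T_P cos 66° = T_Q cos 32.8°  →  T_Q = 0.4839 T_P.
Vertical: T_P sin 66° + T_Q sin 32.8° = 1570.
Substituting the horizontal relation into the vertical equation gives 1.176 T_P = 1570, so T_P = 1335 N.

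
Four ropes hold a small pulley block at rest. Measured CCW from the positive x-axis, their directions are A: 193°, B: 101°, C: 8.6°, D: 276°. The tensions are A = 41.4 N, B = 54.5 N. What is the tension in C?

Resolve: ΣF_x = 41.4 cos 193° + 54.5 cos 101° + T_C cos 8.6° + T_D cos 276° = 0.
        ΣF_y = 41.4 sin 193° + 54.5 sin 101° + T_C sin 8.6° + T_D sin 276° = 0.
The known terms sum to (-50.74, 44.19) N, so 0.9888 T_C + 0.1045 T_D = 50.74 and 0.1495 T_C − 0.9945 T_D = -44.19.
Solving simultaneously: T_C = 45.89 N, T_D = 51.33 N.

T_C ≈ 45.9 N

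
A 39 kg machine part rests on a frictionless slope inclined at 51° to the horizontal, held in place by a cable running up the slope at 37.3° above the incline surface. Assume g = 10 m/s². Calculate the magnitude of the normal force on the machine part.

N ≈ 14.5 N

Take axes along and perpendicular to the incline. Weight components: W sin 51° = 303.1 N down-slope, W cos 51° = 245.4 N into the surface.
Along incline: T cos 37.3° = W sin 51° → T = 381 N.
Perpendicular: N = W cos 51° − T sin 37.3° = 14.54 N.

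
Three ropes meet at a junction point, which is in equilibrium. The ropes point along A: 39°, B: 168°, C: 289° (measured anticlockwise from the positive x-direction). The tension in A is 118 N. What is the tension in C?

T_C ≈ 107 N

Resolve: ΣF_x = 118 cos 39° + T_B cos 168° + T_C cos 289° = 0.
        ΣF_y = 118 sin 39° + T_B sin 168° + T_C sin 289° = 0.
The known terms sum to (91.7, 74.26) N, so -0.9781 T_B + 0.3256 T_C = -91.7 and 0.2079 T_B − 0.9455 T_C = -74.26.
Solving simultaneously: T_B = 129.4 N, T_C = 107 N.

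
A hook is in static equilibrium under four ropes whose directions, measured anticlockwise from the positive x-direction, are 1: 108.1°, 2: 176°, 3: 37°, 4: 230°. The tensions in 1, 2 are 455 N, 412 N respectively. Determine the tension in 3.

T_3 ≈ 3200 N

Resolve: ΣF_x = 455 cos 108.1° + 412 cos 176° + T_3 cos 37° + T_4 cos 230° = 0.
        ΣF_y = 455 sin 108.1° + 412 sin 176° + T_3 sin 37° + T_4 sin 230° = 0.
The known terms sum to (-552.4, 461.2) N, so 0.7986 T_3 − 0.6428 T_4 = 552.4 and 0.6018 T_3 − 0.7660 T_4 = -461.2.
Solving simultaneously: T_3 = 3199 N, T_4 = 3115 N.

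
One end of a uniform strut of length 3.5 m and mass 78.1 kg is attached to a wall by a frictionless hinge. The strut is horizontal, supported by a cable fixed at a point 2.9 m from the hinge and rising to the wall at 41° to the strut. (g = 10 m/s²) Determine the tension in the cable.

T ≈ 718 N

Take torques about the hinge: T sin 41° · 2.9 = 78.1×10×1.75 = 1366.8 N·m.
So T = 1366.8 / (0.6561 × 2.9) = 718.37 N.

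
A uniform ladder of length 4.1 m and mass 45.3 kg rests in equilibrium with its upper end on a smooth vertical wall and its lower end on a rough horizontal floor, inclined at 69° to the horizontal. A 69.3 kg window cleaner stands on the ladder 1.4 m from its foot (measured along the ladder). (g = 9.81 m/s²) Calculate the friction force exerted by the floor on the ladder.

f ≈ 174 N

Torques about the foot: N_wall · 4.1 sin 69° = 45.3×9.81×2.05 cos 69° + 69.3×9.81×1.4 cos 69° → N_wall = 174.4 N.
ΣF_x = 0: f_floor = N_wall = 174.4 N.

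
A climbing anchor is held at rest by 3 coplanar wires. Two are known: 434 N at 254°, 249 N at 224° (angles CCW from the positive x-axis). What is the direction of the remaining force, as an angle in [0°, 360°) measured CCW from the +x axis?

Sum the known components: ΣF_x = -298.7 N, ΣF_y = -590.2 N.
For equilibrium the remaining force must supply (−ΣF_x, −ΣF_y) = (298.7, 590.2) N.
Magnitude = √((298.7)² + (590.2)²) = 661.5 N; direction = atan2(590.2, 298.7) = 63.2°.

θ ≈ 63.2°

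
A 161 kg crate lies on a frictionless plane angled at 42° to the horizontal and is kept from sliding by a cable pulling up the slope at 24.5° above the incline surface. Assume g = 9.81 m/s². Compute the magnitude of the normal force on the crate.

Take axes along and perpendicular to the incline. Weight components: W sin 42° = 1057 N down-slope, W cos 42° = 1174 N into the surface.
Along incline: T cos 24.5° = W sin 42° → T = 1161 N.
Perpendicular: N = W cos 42° − T sin 24.5° = 692.1 N.

N ≈ 692 N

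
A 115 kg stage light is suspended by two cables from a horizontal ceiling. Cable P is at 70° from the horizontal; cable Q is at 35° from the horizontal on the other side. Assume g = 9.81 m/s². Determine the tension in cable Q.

Weight W = 115 × 9.81 = 1128 N acts straight down.
Horizontal: T_P cos 70° = T_Q cos 35°  →  T_P = 2.395 T_Q.
Vertical: T_P sin 70° + T_Q sin 35° = 1128.
Substituting the horizontal relation into the vertical equation gives 2.824 T_Q = 1128, so T_Q = 399.5 N.

T_Q ≈ 399 N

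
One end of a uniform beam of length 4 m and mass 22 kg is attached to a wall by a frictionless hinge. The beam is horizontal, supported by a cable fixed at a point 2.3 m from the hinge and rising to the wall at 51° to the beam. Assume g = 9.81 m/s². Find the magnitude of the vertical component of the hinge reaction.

|H_y| ≈ 28.2 N

Take torques about the hinge: T sin 51° · 2.3 = 22×9.81×2 = 431.64 N·m.
So T = 431.64 / (0.7771 × 2.3) = 241.49 N.
ΣF_y = 0: H_y = (22×9.81) − T sin 51° = 215.82 − 187.67 = 28.15 N.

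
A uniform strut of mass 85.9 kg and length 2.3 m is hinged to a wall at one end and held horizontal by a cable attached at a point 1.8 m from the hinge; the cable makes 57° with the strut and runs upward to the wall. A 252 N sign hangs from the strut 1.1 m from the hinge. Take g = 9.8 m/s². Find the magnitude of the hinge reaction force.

Take torques about the hinge: T sin 57° · 1.8 = 85.9×9.8×1.15 + 252×1.1 = 1245.3 N·m.
So T = 1245.3 / (0.8387 × 1.8) = 824.91 N.
ΣF_x = 0: H_x = T cos 57° = 449.28 N.
ΣF_y = 0: H_y = (85.9×9.8 + 252) − T sin 57° = 1093.8 − 691.83 = 401.99 N.
|H| = √(H_x² + H_y²) = √((449.28)² + (401.99)²) = 602.87 N.

|H| ≈ 603 N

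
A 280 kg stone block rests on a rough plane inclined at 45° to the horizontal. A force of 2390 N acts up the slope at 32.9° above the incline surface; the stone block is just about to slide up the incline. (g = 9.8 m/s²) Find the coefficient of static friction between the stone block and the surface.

μ ≈ 0.103

On the verge of sliding up the incline, friction is at its maximum μN and acts down the slope.
Perpendicular to incline: N = W cos 45° − P sin 32.9° = 1940 − 1298 = 642.1 N.
Along incline: P cos 32.9° − μN = W sin 45° → μ = −(W sin 45° − P cos 32.9°) / N = 0.1034.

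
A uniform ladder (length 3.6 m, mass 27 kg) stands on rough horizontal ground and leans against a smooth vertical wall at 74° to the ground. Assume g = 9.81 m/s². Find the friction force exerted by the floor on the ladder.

Torques about the foot: N_wall · 3.6 sin 74° = 27×9.81×1.8 cos 74° → N_wall = 37.975 N.
ΣF_x = 0: f_floor = N_wall = 37.975 N.

f ≈ 38 N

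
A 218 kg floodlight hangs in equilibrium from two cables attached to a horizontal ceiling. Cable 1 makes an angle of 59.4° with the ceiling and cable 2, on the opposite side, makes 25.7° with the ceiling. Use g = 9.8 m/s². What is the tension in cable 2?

T_2 ≈ 1090 N

Weight W = 218 × 9.8 = 2136 N acts straight down.
Horizontal: T_1 cos 59.4° = T_2 cos 25.7°  →  T_1 = 1.77 T_2.
Vertical: T_1 sin 59.4° + T_2 sin 25.7° = 2136.
Substituting the horizontal relation into the vertical equation gives 1.957 T_2 = 2136, so T_2 = 1092 N.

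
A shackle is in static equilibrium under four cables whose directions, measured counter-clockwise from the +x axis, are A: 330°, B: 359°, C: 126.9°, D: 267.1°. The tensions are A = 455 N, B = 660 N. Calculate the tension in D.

T_D ≈ 1090 N

Resolve: ΣF_x = 455 cos 330° + 660 cos 359° + T_C cos 126.9° + T_D cos 267.1° = 0.
        ΣF_y = 455 sin 330° + 660 sin 359° + T_C sin 126.9° + T_D sin 267.1° = 0.
The known terms sum to (1054, -239) N, so -0.6004 T_C − 0.0506 T_D = -1054 and 0.7997 T_C − 0.9987 T_D = 239.
Solving simultaneously: T_C = 1663 N, T_D = 1092 N.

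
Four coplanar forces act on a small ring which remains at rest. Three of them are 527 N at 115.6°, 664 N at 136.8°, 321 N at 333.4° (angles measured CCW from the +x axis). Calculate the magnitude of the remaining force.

Sum the known components: ΣF_x = -424.7 N, ΣF_y = 786.1 N.
For equilibrium the remaining force must supply (−ΣF_x, −ΣF_y) = (424.7, -786.1) N.
Magnitude = √((424.7)² + (-786.1)²) = 893.5 N; direction = atan2(-786.1, 424.7) = 298.4°.

F ≈ 893 N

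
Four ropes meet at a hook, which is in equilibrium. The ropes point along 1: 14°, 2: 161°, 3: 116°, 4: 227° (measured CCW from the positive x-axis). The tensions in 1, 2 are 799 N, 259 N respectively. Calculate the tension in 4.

Resolve: ΣF_x = 799 cos 14° + 259 cos 161° + T_3 cos 116° + T_4 cos 227° = 0.
        ΣF_y = 799 sin 14° + 259 sin 161° + T_3 sin 116° + T_4 sin 227° = 0.
The known terms sum to (530.4, 277.6) N, so -0.4384 T_3 − 0.6820 T_4 = -530.4 and 0.8988 T_3 − 0.7314 T_4 = -277.6.
Solving simultaneously: T_3 = 212.7 N, T_4 = 641 N.

T_4 ≈ 641 N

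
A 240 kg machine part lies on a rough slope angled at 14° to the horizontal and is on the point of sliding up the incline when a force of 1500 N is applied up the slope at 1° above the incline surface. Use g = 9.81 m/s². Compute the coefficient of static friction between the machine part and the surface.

On the verge of sliding up the incline, friction is at its maximum μN and acts down the slope.
Perpendicular to incline: N = W cos 14° − P sin 1° = 2284 − 26.18 = 2258 N.
Along incline: P cos 1° − μN = W sin 14° → μ = −(W sin 14° − P cos 1°) / N = 0.4119.

μ ≈ 0.412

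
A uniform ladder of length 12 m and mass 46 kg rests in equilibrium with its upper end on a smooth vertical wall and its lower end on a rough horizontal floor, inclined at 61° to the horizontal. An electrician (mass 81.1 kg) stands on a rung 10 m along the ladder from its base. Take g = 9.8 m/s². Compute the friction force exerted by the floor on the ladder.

Torques about the foot: N_wall · 12 sin 61° = 46×9.8×6 cos 61° + 81.1×9.8×10 cos 61° → N_wall = 492.07 N.
ΣF_x = 0: f_floor = N_wall = 492.07 N.

f ≈ 492 N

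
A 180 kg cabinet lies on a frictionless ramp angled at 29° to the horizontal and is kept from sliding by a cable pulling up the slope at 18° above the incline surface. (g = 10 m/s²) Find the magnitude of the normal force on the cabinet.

N ≈ 1290 N

Take axes along and perpendicular to the incline. Weight components: W sin 29° = 872.7 N down-slope, W cos 29° = 1574 N into the surface.
Along incline: T cos 18° = W sin 29° → T = 917.6 N.
Perpendicular: N = W cos 29° − T sin 18° = 1291 N.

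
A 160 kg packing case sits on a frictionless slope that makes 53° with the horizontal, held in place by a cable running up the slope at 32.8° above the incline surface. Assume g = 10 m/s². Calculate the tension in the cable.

T ≈ 1520 N

Take axes along and perpendicular to the incline. Weight components: W sin 53° = 1278 N down-slope, W cos 53° = 962.9 N into the surface.
Along incline: T cos 32.8° = W sin 53° → T = 1520 N.
Perpendicular: N = W cos 53° − T sin 32.8° = 139.4 N.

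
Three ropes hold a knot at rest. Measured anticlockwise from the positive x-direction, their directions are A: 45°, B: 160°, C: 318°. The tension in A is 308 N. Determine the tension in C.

T_C ≈ 745 N

Resolve: ΣF_x = 308 cos 45° + T_B cos 160° + T_C cos 318° = 0.
        ΣF_y = 308 sin 45° + T_B sin 160° + T_C sin 318° = 0.
The known terms sum to (217.8, 217.8) N, so -0.9397 T_B + 0.7431 T_C = -217.8 and 0.3420 T_B − 0.6691 T_C = -217.8.
Solving simultaneously: T_B = 821.1 N, T_C = 745.2 N.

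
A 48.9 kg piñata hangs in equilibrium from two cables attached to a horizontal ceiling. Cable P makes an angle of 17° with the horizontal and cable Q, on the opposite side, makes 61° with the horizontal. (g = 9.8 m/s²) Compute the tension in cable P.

Weight W = 48.9 × 9.8 = 479.2 N acts straight down.
Horizontal: T_P cos 17° = T_Q cos 61°  →  T_Q = 1.973 T_P.
Vertical: T_P sin 17° + T_Q sin 61° = 479.2.
Substituting the horizontal relation into the vertical equation gives 2.018 T_P = 479.2, so T_P = 237.5 N.

T_P ≈ 238 N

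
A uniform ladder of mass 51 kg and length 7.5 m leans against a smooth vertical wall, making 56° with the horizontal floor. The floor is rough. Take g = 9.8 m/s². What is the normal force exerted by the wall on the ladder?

Torques about the foot: N_wall · 7.5 sin 56° = 51×9.8×3.75 cos 56° → N_wall = 168.56 N.

N_wall ≈ 169 N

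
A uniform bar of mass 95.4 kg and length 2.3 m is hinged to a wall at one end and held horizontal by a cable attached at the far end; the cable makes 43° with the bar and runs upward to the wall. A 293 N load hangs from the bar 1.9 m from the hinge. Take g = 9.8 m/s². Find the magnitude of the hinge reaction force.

|H| ≈ 921 N

Take torques about the hinge: T sin 43° · 2.3 = 95.4×9.8×1.15 + 293×1.9 = 1631.9 N·m.
So T = 1631.9 / (0.6820 × 2.3) = 1040.3 N.
ΣF_x = 0: H_x = T cos 43° = 760.85 N.
ΣF_y = 0: H_y = (95.4×9.8 + 293) − T sin 43° = 1227.9 − 709.5 = 518.42 N.
|H| = √(H_x² + H_y²) = √((760.85)² + (518.42)²) = 920.68 N.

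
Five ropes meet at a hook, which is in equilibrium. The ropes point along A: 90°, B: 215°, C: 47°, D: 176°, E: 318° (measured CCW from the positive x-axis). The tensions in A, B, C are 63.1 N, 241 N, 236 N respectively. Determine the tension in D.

T_D ≈ 78 N

Resolve: ΣF_x = 63.1 cos 90° + 241 cos 215° + 236 cos 47° + T_D cos 176° + T_E cos 318° = 0.
        ΣF_y = 63.1 sin 90° + 241 sin 215° + 236 sin 47° + T_D sin 176° + T_E sin 318° = 0.
The known terms sum to (-36.46, 97.47) N, so -0.9976 T_D + 0.7431 T_E = 36.46 and 0.0698 T_D − 0.6691 T_E = -97.47.
Solving simultaneously: T_D = 78.02 N, T_E = 153.8 N.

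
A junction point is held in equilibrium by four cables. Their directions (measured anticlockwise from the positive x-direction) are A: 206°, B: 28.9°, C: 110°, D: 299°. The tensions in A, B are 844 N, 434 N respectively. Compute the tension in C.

Resolve: ΣF_x = 844 cos 206° + 434 cos 28.9° + T_C cos 110° + T_D cos 299° = 0.
        ΣF_y = 844 sin 206° + 434 sin 28.9° + T_C sin 110° + T_D sin 299° = 0.
The known terms sum to (-378.6, -160.2) N, so -0.3420 T_C + 0.4848 T_D = 378.6 and 0.9397 T_C − 0.8746 T_D = 160.2.
Solving simultaneously: T_C = 2614 N, T_D = 2625 N.

T_C ≈ 2610 N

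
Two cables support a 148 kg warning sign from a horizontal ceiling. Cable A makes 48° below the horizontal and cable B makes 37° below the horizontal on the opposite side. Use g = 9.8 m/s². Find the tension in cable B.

T_B ≈ 974 N

Weight W = 148 × 9.8 = 1450 N acts straight down.
Horizontal: T_A cos 48° = T_B cos 37°  →  T_A = 1.194 T_B.
Vertical: T_A sin 48° + T_B sin 37° = 1450.
Substituting the horizontal relation into the vertical equation gives 1.489 T_B = 1450, so T_B = 974.2 N.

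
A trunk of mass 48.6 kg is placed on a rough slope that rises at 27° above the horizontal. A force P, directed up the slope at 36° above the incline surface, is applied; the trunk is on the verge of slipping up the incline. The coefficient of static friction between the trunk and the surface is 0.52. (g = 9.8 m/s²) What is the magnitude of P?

On the verge of sliding up the incline, friction equals μN and acts down the slope.
Perpendicular: N + P sin 36° = W cos 27° = 424.4 N.
Along incline: P cos 36° = W sin 27° + μN  with W sin 27° = 216.2 N.
Solving the pair for P and N: P = 392 N, N = 194 N (and f = μN = 100.9 N).

P ≈ 392 N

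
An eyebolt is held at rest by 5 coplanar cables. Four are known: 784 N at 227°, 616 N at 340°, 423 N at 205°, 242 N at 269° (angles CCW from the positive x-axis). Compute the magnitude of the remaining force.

Sum the known components: ΣF_x = -343.4 N, ΣF_y = -1205 N.
For equilibrium the remaining force must supply (−ΣF_x, −ΣF_y) = (343.4, 1205) N.
Magnitude = √((343.4)² + (1205)²) = 1253 N; direction = atan2(1205, 343.4) = 74.1°.

F ≈ 1250 N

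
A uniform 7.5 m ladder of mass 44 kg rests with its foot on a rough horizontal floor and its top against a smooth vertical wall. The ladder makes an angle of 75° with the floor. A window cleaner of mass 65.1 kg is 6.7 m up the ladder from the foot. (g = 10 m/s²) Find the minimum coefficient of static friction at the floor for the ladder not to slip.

μ_min ≈ 0.197

ΣF_y = 0: N_floor = 44×10 + 65.1×10 = 1091 N.
Torques about the foot: N_wall · 7.5 sin 75° = 44×10×3.75 cos 75° + 65.1×10×6.7 cos 75° → N_wall = 214.78 N.
ΣF_x = 0: f_floor = N_wall = 214.78 N.
μ_min = f_floor / N_floor = 214.78 / 1091 = 0.1969.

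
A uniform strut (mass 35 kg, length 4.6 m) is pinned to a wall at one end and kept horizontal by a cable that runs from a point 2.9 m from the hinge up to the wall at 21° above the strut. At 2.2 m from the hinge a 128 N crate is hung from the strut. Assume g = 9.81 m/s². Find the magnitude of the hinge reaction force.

Take torques about the hinge: T sin 21° · 2.9 = 35×9.81×2.3 + 128×2.2 = 1071.3 N·m.
So T = 1071.3 / (0.3584 × 2.9) = 1030.8 N.
ΣF_x = 0: H_x = T cos 21° = 962.36 N.
ΣF_y = 0: H_y = (35×9.81 + 128) − T sin 21° = 471.35 − 369.42 = 101.93 N.
|H| = √(H_x² + H_y²) = √((962.36)² + (101.93)²) = 967.74 N.

|H| ≈ 968 N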